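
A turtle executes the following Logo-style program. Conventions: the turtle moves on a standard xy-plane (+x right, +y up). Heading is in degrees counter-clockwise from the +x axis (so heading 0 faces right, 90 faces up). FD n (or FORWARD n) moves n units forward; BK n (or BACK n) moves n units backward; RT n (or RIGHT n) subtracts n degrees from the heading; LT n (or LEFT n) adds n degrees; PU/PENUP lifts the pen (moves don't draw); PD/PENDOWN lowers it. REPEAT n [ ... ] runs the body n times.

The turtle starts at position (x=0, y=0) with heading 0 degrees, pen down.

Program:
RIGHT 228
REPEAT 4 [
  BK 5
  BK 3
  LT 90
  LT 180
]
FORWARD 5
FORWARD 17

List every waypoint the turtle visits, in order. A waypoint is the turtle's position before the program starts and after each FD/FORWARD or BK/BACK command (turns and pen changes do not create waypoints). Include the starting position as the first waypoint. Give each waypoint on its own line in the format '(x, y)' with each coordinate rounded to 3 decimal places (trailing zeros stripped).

Answer: (0, 0)
(3.346, -3.716)
(5.353, -5.945)
(1.637, -9.291)
(-0.592, -11.298)
(-3.938, -7.582)
(-5.945, -5.353)
(-2.229, -2.007)
(0, 0)
(-3.346, 3.716)
(-14.721, 16.349)

Derivation:
Executing turtle program step by step:
Start: pos=(0,0), heading=0, pen down
RT 228: heading 0 -> 132
REPEAT 4 [
  -- iteration 1/4 --
  BK 5: (0,0) -> (3.346,-3.716) [heading=132, draw]
  BK 3: (3.346,-3.716) -> (5.353,-5.945) [heading=132, draw]
  LT 90: heading 132 -> 222
  LT 180: heading 222 -> 42
  -- iteration 2/4 --
  BK 5: (5.353,-5.945) -> (1.637,-9.291) [heading=42, draw]
  BK 3: (1.637,-9.291) -> (-0.592,-11.298) [heading=42, draw]
  LT 90: heading 42 -> 132
  LT 180: heading 132 -> 312
  -- iteration 3/4 --
  BK 5: (-0.592,-11.298) -> (-3.938,-7.582) [heading=312, draw]
  BK 3: (-3.938,-7.582) -> (-5.945,-5.353) [heading=312, draw]
  LT 90: heading 312 -> 42
  LT 180: heading 42 -> 222
  -- iteration 4/4 --
  BK 5: (-5.945,-5.353) -> (-2.229,-2.007) [heading=222, draw]
  BK 3: (-2.229,-2.007) -> (0,0) [heading=222, draw]
  LT 90: heading 222 -> 312
  LT 180: heading 312 -> 132
]
FD 5: (0,0) -> (-3.346,3.716) [heading=132, draw]
FD 17: (-3.346,3.716) -> (-14.721,16.349) [heading=132, draw]
Final: pos=(-14.721,16.349), heading=132, 10 segment(s) drawn
Waypoints (11 total):
(0, 0)
(3.346, -3.716)
(5.353, -5.945)
(1.637, -9.291)
(-0.592, -11.298)
(-3.938, -7.582)
(-5.945, -5.353)
(-2.229, -2.007)
(0, 0)
(-3.346, 3.716)
(-14.721, 16.349)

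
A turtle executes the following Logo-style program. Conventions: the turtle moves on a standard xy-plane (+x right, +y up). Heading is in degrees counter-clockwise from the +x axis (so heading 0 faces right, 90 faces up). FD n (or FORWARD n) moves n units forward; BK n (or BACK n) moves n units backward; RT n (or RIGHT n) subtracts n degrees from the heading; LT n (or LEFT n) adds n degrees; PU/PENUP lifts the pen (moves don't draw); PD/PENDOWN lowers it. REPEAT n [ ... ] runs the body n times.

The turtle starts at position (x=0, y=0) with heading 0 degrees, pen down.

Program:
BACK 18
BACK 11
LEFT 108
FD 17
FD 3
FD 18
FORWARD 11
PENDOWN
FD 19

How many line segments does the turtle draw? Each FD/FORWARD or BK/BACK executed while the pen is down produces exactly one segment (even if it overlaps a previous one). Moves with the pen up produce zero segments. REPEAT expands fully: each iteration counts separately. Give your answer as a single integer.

Answer: 7

Derivation:
Executing turtle program step by step:
Start: pos=(0,0), heading=0, pen down
BK 18: (0,0) -> (-18,0) [heading=0, draw]
BK 11: (-18,0) -> (-29,0) [heading=0, draw]
LT 108: heading 0 -> 108
FD 17: (-29,0) -> (-34.253,16.168) [heading=108, draw]
FD 3: (-34.253,16.168) -> (-35.18,19.021) [heading=108, draw]
FD 18: (-35.18,19.021) -> (-40.743,36.14) [heading=108, draw]
FD 11: (-40.743,36.14) -> (-44.142,46.602) [heading=108, draw]
PD: pen down
FD 19: (-44.142,46.602) -> (-50.013,64.672) [heading=108, draw]
Final: pos=(-50.013,64.672), heading=108, 7 segment(s) drawn
Segments drawn: 7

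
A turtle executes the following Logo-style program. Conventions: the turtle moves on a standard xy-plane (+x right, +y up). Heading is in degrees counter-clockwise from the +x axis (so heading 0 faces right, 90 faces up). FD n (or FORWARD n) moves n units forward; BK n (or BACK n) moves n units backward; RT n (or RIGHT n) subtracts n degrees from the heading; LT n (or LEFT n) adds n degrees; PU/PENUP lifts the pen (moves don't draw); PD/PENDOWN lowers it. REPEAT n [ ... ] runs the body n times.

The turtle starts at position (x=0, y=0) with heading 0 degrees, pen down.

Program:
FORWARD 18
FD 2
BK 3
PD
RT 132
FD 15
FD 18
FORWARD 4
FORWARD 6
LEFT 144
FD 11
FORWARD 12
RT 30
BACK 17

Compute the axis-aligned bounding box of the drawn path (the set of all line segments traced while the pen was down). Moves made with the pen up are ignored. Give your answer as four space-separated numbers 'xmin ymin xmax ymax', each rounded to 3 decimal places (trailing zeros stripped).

Answer: -11.773 -31.955 20 0

Derivation:
Executing turtle program step by step:
Start: pos=(0,0), heading=0, pen down
FD 18: (0,0) -> (18,0) [heading=0, draw]
FD 2: (18,0) -> (20,0) [heading=0, draw]
BK 3: (20,0) -> (17,0) [heading=0, draw]
PD: pen down
RT 132: heading 0 -> 228
FD 15: (17,0) -> (6.963,-11.147) [heading=228, draw]
FD 18: (6.963,-11.147) -> (-5.081,-24.524) [heading=228, draw]
FD 4: (-5.081,-24.524) -> (-7.758,-27.496) [heading=228, draw]
FD 6: (-7.758,-27.496) -> (-11.773,-31.955) [heading=228, draw]
LT 144: heading 228 -> 12
FD 11: (-11.773,-31.955) -> (-1.013,-29.668) [heading=12, draw]
FD 12: (-1.013,-29.668) -> (10.725,-27.173) [heading=12, draw]
RT 30: heading 12 -> 342
BK 17: (10.725,-27.173) -> (-5.443,-21.92) [heading=342, draw]
Final: pos=(-5.443,-21.92), heading=342, 10 segment(s) drawn

Segment endpoints: x in {-11.773, -7.758, -5.443, -5.081, -1.013, 0, 6.963, 10.725, 17, 18, 20}, y in {-31.955, -29.668, -27.496, -27.173, -24.524, -21.92, -11.147, 0}
xmin=-11.773, ymin=-31.955, xmax=20, ymax=0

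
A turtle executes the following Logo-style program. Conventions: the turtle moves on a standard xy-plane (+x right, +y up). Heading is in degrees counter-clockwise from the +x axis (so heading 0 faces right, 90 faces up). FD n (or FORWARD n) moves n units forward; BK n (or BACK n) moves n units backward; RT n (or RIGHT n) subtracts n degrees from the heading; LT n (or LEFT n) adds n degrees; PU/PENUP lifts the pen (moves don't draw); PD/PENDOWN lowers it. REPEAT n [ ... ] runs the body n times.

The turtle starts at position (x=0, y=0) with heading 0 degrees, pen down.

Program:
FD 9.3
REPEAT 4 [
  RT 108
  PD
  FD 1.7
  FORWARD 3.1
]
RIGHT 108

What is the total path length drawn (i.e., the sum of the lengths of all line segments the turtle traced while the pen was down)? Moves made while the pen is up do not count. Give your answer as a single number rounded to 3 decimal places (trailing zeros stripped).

Executing turtle program step by step:
Start: pos=(0,0), heading=0, pen down
FD 9.3: (0,0) -> (9.3,0) [heading=0, draw]
REPEAT 4 [
  -- iteration 1/4 --
  RT 108: heading 0 -> 252
  PD: pen down
  FD 1.7: (9.3,0) -> (8.775,-1.617) [heading=252, draw]
  FD 3.1: (8.775,-1.617) -> (7.817,-4.565) [heading=252, draw]
  -- iteration 2/4 --
  RT 108: heading 252 -> 144
  PD: pen down
  FD 1.7: (7.817,-4.565) -> (6.441,-3.566) [heading=144, draw]
  FD 3.1: (6.441,-3.566) -> (3.933,-1.744) [heading=144, draw]
  -- iteration 3/4 --
  RT 108: heading 144 -> 36
  PD: pen down
  FD 1.7: (3.933,-1.744) -> (5.309,-0.744) [heading=36, draw]
  FD 3.1: (5.309,-0.744) -> (7.817,1.078) [heading=36, draw]
  -- iteration 4/4 --
  RT 108: heading 36 -> 288
  PD: pen down
  FD 1.7: (7.817,1.078) -> (8.342,-0.539) [heading=288, draw]
  FD 3.1: (8.342,-0.539) -> (9.3,-3.487) [heading=288, draw]
]
RT 108: heading 288 -> 180
Final: pos=(9.3,-3.487), heading=180, 9 segment(s) drawn

Segment lengths:
  seg 1: (0,0) -> (9.3,0), length = 9.3
  seg 2: (9.3,0) -> (8.775,-1.617), length = 1.7
  seg 3: (8.775,-1.617) -> (7.817,-4.565), length = 3.1
  seg 4: (7.817,-4.565) -> (6.441,-3.566), length = 1.7
  seg 5: (6.441,-3.566) -> (3.933,-1.744), length = 3.1
  seg 6: (3.933,-1.744) -> (5.309,-0.744), length = 1.7
  seg 7: (5.309,-0.744) -> (7.817,1.078), length = 3.1
  seg 8: (7.817,1.078) -> (8.342,-0.539), length = 1.7
  seg 9: (8.342,-0.539) -> (9.3,-3.487), length = 3.1
Total = 28.5

Answer: 28.5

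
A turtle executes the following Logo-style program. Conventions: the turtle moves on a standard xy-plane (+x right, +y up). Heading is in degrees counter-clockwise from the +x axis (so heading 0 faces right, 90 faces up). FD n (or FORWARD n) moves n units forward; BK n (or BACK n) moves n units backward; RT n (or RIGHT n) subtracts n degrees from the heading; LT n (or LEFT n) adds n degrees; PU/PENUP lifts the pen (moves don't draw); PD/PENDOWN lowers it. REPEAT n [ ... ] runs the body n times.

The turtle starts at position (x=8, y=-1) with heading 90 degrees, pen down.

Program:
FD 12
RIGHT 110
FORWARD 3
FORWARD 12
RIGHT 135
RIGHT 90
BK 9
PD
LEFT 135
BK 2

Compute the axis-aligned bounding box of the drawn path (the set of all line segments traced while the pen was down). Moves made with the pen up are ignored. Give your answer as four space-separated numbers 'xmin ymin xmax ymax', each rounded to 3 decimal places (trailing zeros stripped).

Answer: 8 -2.287 26.583 11

Derivation:
Executing turtle program step by step:
Start: pos=(8,-1), heading=90, pen down
FD 12: (8,-1) -> (8,11) [heading=90, draw]
RT 110: heading 90 -> 340
FD 3: (8,11) -> (10.819,9.974) [heading=340, draw]
FD 12: (10.819,9.974) -> (22.095,5.87) [heading=340, draw]
RT 135: heading 340 -> 205
RT 90: heading 205 -> 115
BK 9: (22.095,5.87) -> (25.899,-2.287) [heading=115, draw]
PD: pen down
LT 135: heading 115 -> 250
BK 2: (25.899,-2.287) -> (26.583,-0.408) [heading=250, draw]
Final: pos=(26.583,-0.408), heading=250, 5 segment(s) drawn

Segment endpoints: x in {8, 10.819, 22.095, 25.899, 26.583}, y in {-2.287, -1, -0.408, 5.87, 9.974, 11}
xmin=8, ymin=-2.287, xmax=26.583, ymax=11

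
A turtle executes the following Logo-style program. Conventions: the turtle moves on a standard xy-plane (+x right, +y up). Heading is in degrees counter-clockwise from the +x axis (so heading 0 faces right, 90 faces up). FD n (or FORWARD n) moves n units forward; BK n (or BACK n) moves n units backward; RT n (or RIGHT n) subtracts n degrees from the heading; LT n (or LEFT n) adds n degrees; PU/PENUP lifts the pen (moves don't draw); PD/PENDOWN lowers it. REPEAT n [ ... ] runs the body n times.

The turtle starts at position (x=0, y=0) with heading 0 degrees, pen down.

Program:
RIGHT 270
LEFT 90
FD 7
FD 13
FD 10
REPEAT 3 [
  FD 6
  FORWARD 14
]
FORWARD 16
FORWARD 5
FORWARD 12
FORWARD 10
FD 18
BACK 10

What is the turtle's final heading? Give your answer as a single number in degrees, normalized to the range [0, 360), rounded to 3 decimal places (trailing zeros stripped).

Executing turtle program step by step:
Start: pos=(0,0), heading=0, pen down
RT 270: heading 0 -> 90
LT 90: heading 90 -> 180
FD 7: (0,0) -> (-7,0) [heading=180, draw]
FD 13: (-7,0) -> (-20,0) [heading=180, draw]
FD 10: (-20,0) -> (-30,0) [heading=180, draw]
REPEAT 3 [
  -- iteration 1/3 --
  FD 6: (-30,0) -> (-36,0) [heading=180, draw]
  FD 14: (-36,0) -> (-50,0) [heading=180, draw]
  -- iteration 2/3 --
  FD 6: (-50,0) -> (-56,0) [heading=180, draw]
  FD 14: (-56,0) -> (-70,0) [heading=180, draw]
  -- iteration 3/3 --
  FD 6: (-70,0) -> (-76,0) [heading=180, draw]
  FD 14: (-76,0) -> (-90,0) [heading=180, draw]
]
FD 16: (-90,0) -> (-106,0) [heading=180, draw]
FD 5: (-106,0) -> (-111,0) [heading=180, draw]
FD 12: (-111,0) -> (-123,0) [heading=180, draw]
FD 10: (-123,0) -> (-133,0) [heading=180, draw]
FD 18: (-133,0) -> (-151,0) [heading=180, draw]
BK 10: (-151,0) -> (-141,0) [heading=180, draw]
Final: pos=(-141,0), heading=180, 15 segment(s) drawn

Answer: 180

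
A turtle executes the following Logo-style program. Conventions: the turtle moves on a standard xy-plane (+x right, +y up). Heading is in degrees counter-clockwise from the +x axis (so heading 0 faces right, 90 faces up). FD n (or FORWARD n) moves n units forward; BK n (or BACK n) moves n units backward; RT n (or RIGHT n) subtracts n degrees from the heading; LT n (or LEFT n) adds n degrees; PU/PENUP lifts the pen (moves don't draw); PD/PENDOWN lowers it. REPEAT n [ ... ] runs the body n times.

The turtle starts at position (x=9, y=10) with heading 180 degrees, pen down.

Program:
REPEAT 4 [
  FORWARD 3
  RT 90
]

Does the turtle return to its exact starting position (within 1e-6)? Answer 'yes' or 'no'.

Answer: yes

Derivation:
Executing turtle program step by step:
Start: pos=(9,10), heading=180, pen down
REPEAT 4 [
  -- iteration 1/4 --
  FD 3: (9,10) -> (6,10) [heading=180, draw]
  RT 90: heading 180 -> 90
  -- iteration 2/4 --
  FD 3: (6,10) -> (6,13) [heading=90, draw]
  RT 90: heading 90 -> 0
  -- iteration 3/4 --
  FD 3: (6,13) -> (9,13) [heading=0, draw]
  RT 90: heading 0 -> 270
  -- iteration 4/4 --
  FD 3: (9,13) -> (9,10) [heading=270, draw]
  RT 90: heading 270 -> 180
]
Final: pos=(9,10), heading=180, 4 segment(s) drawn

Start position: (9, 10)
Final position: (9, 10)
Distance = 0; < 1e-6 -> CLOSED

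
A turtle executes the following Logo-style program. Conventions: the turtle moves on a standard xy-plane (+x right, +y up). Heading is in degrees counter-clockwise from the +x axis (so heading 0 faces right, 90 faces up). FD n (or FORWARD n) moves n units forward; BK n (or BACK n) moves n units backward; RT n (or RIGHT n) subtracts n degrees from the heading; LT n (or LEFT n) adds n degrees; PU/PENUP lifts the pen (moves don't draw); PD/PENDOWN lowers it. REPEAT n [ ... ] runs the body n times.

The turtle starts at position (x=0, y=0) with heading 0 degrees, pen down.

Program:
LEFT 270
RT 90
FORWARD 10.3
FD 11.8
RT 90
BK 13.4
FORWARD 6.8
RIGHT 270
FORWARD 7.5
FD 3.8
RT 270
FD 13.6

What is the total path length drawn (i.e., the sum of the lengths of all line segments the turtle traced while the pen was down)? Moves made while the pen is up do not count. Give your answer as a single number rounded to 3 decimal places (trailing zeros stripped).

Answer: 67.2

Derivation:
Executing turtle program step by step:
Start: pos=(0,0), heading=0, pen down
LT 270: heading 0 -> 270
RT 90: heading 270 -> 180
FD 10.3: (0,0) -> (-10.3,0) [heading=180, draw]
FD 11.8: (-10.3,0) -> (-22.1,0) [heading=180, draw]
RT 90: heading 180 -> 90
BK 13.4: (-22.1,0) -> (-22.1,-13.4) [heading=90, draw]
FD 6.8: (-22.1,-13.4) -> (-22.1,-6.6) [heading=90, draw]
RT 270: heading 90 -> 180
FD 7.5: (-22.1,-6.6) -> (-29.6,-6.6) [heading=180, draw]
FD 3.8: (-29.6,-6.6) -> (-33.4,-6.6) [heading=180, draw]
RT 270: heading 180 -> 270
FD 13.6: (-33.4,-6.6) -> (-33.4,-20.2) [heading=270, draw]
Final: pos=(-33.4,-20.2), heading=270, 7 segment(s) drawn

Segment lengths:
  seg 1: (0,0) -> (-10.3,0), length = 10.3
  seg 2: (-10.3,0) -> (-22.1,0), length = 11.8
  seg 3: (-22.1,0) -> (-22.1,-13.4), length = 13.4
  seg 4: (-22.1,-13.4) -> (-22.1,-6.6), length = 6.8
  seg 5: (-22.1,-6.6) -> (-29.6,-6.6), length = 7.5
  seg 6: (-29.6,-6.6) -> (-33.4,-6.6), length = 3.8
  seg 7: (-33.4,-6.6) -> (-33.4,-20.2), length = 13.6
Total = 67.2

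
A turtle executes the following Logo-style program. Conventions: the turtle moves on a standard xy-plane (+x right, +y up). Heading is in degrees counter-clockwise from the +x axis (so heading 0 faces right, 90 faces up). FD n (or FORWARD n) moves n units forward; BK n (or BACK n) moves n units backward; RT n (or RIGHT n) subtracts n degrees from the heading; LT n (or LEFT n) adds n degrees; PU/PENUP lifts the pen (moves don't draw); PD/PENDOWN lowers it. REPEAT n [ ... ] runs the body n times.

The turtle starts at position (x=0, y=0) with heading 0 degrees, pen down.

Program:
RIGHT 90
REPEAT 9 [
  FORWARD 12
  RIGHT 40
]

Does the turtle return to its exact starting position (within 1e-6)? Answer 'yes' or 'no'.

Executing turtle program step by step:
Start: pos=(0,0), heading=0, pen down
RT 90: heading 0 -> 270
REPEAT 9 [
  -- iteration 1/9 --
  FD 12: (0,0) -> (0,-12) [heading=270, draw]
  RT 40: heading 270 -> 230
  -- iteration 2/9 --
  FD 12: (0,-12) -> (-7.713,-21.193) [heading=230, draw]
  RT 40: heading 230 -> 190
  -- iteration 3/9 --
  FD 12: (-7.713,-21.193) -> (-19.531,-23.276) [heading=190, draw]
  RT 40: heading 190 -> 150
  -- iteration 4/9 --
  FD 12: (-19.531,-23.276) -> (-29.923,-17.276) [heading=150, draw]
  RT 40: heading 150 -> 110
  -- iteration 5/9 --
  FD 12: (-29.923,-17.276) -> (-34.028,-6) [heading=110, draw]
  RT 40: heading 110 -> 70
  -- iteration 6/9 --
  FD 12: (-34.028,-6) -> (-29.923,5.276) [heading=70, draw]
  RT 40: heading 70 -> 30
  -- iteration 7/9 --
  FD 12: (-29.923,5.276) -> (-19.531,11.276) [heading=30, draw]
  RT 40: heading 30 -> 350
  -- iteration 8/9 --
  FD 12: (-19.531,11.276) -> (-7.713,9.193) [heading=350, draw]
  RT 40: heading 350 -> 310
  -- iteration 9/9 --
  FD 12: (-7.713,9.193) -> (0,0) [heading=310, draw]
  RT 40: heading 310 -> 270
]
Final: pos=(0,0), heading=270, 9 segment(s) drawn

Start position: (0, 0)
Final position: (0, 0)
Distance = 0; < 1e-6 -> CLOSED

Answer: yes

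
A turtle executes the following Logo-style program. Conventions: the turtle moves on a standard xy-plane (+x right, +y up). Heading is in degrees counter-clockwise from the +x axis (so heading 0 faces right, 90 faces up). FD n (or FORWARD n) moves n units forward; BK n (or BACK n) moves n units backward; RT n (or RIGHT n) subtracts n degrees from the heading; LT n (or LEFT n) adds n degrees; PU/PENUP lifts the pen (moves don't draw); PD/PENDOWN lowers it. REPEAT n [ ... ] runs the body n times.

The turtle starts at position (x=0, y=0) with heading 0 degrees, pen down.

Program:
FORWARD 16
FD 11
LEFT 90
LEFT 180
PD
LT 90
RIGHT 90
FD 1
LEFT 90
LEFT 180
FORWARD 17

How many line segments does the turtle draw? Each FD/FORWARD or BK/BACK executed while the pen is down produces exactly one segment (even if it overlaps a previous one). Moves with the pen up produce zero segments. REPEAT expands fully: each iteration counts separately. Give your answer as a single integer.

Answer: 4

Derivation:
Executing turtle program step by step:
Start: pos=(0,0), heading=0, pen down
FD 16: (0,0) -> (16,0) [heading=0, draw]
FD 11: (16,0) -> (27,0) [heading=0, draw]
LT 90: heading 0 -> 90
LT 180: heading 90 -> 270
PD: pen down
LT 90: heading 270 -> 0
RT 90: heading 0 -> 270
FD 1: (27,0) -> (27,-1) [heading=270, draw]
LT 90: heading 270 -> 0
LT 180: heading 0 -> 180
FD 17: (27,-1) -> (10,-1) [heading=180, draw]
Final: pos=(10,-1), heading=180, 4 segment(s) drawn
Segments drawn: 4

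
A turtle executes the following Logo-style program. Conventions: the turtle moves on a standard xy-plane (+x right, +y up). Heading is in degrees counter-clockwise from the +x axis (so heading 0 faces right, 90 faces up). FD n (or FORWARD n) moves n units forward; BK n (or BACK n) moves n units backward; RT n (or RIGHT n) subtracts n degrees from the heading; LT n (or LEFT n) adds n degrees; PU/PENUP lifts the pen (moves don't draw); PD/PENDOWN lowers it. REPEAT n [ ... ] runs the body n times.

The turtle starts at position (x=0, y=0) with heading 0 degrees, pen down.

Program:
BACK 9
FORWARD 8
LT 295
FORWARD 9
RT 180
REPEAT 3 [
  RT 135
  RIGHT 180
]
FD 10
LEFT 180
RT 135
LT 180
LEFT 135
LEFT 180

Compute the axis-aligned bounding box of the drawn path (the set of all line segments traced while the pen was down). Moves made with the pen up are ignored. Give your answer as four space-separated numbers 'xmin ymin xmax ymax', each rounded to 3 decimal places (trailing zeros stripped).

Executing turtle program step by step:
Start: pos=(0,0), heading=0, pen down
BK 9: (0,0) -> (-9,0) [heading=0, draw]
FD 8: (-9,0) -> (-1,0) [heading=0, draw]
LT 295: heading 0 -> 295
FD 9: (-1,0) -> (2.804,-8.157) [heading=295, draw]
RT 180: heading 295 -> 115
REPEAT 3 [
  -- iteration 1/3 --
  RT 135: heading 115 -> 340
  RT 180: heading 340 -> 160
  -- iteration 2/3 --
  RT 135: heading 160 -> 25
  RT 180: heading 25 -> 205
  -- iteration 3/3 --
  RT 135: heading 205 -> 70
  RT 180: heading 70 -> 250
]
FD 10: (2.804,-8.157) -> (-0.617,-17.554) [heading=250, draw]
LT 180: heading 250 -> 70
RT 135: heading 70 -> 295
LT 180: heading 295 -> 115
LT 135: heading 115 -> 250
LT 180: heading 250 -> 70
Final: pos=(-0.617,-17.554), heading=70, 4 segment(s) drawn

Segment endpoints: x in {-9, -1, -0.617, 0, 2.804}, y in {-17.554, -8.157, 0}
xmin=-9, ymin=-17.554, xmax=2.804, ymax=0

Answer: -9 -17.554 2.804 0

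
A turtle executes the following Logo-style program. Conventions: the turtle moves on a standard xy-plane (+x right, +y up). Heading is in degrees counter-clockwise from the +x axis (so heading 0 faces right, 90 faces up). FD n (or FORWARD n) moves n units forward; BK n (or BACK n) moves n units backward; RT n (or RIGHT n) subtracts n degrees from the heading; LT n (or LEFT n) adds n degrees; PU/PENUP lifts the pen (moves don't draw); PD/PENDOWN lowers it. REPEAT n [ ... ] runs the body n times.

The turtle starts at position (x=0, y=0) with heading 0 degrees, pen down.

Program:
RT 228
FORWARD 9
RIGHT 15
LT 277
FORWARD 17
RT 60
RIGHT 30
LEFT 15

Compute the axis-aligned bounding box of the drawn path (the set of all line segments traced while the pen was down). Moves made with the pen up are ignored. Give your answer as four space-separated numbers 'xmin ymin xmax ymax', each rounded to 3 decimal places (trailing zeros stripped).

Answer: -6.022 0 8.071 16.195

Derivation:
Executing turtle program step by step:
Start: pos=(0,0), heading=0, pen down
RT 228: heading 0 -> 132
FD 9: (0,0) -> (-6.022,6.688) [heading=132, draw]
RT 15: heading 132 -> 117
LT 277: heading 117 -> 34
FD 17: (-6.022,6.688) -> (8.071,16.195) [heading=34, draw]
RT 60: heading 34 -> 334
RT 30: heading 334 -> 304
LT 15: heading 304 -> 319
Final: pos=(8.071,16.195), heading=319, 2 segment(s) drawn

Segment endpoints: x in {-6.022, 0, 8.071}, y in {0, 6.688, 16.195}
xmin=-6.022, ymin=0, xmax=8.071, ymax=16.195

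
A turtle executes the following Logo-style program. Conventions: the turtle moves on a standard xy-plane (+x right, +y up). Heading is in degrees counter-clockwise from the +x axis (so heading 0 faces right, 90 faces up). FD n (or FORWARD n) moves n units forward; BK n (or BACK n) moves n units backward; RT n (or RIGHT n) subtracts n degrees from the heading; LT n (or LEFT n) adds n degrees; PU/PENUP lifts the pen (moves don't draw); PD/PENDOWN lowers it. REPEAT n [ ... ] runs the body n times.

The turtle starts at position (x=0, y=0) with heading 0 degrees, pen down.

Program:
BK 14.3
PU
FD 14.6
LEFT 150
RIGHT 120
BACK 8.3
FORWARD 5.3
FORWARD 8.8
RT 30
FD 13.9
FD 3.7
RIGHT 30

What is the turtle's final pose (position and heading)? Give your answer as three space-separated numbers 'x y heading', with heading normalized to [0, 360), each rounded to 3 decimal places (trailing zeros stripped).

Answer: 22.923 2.9 330

Derivation:
Executing turtle program step by step:
Start: pos=(0,0), heading=0, pen down
BK 14.3: (0,0) -> (-14.3,0) [heading=0, draw]
PU: pen up
FD 14.6: (-14.3,0) -> (0.3,0) [heading=0, move]
LT 150: heading 0 -> 150
RT 120: heading 150 -> 30
BK 8.3: (0.3,0) -> (-6.888,-4.15) [heading=30, move]
FD 5.3: (-6.888,-4.15) -> (-2.298,-1.5) [heading=30, move]
FD 8.8: (-2.298,-1.5) -> (5.323,2.9) [heading=30, move]
RT 30: heading 30 -> 0
FD 13.9: (5.323,2.9) -> (19.223,2.9) [heading=0, move]
FD 3.7: (19.223,2.9) -> (22.923,2.9) [heading=0, move]
RT 30: heading 0 -> 330
Final: pos=(22.923,2.9), heading=330, 1 segment(s) drawn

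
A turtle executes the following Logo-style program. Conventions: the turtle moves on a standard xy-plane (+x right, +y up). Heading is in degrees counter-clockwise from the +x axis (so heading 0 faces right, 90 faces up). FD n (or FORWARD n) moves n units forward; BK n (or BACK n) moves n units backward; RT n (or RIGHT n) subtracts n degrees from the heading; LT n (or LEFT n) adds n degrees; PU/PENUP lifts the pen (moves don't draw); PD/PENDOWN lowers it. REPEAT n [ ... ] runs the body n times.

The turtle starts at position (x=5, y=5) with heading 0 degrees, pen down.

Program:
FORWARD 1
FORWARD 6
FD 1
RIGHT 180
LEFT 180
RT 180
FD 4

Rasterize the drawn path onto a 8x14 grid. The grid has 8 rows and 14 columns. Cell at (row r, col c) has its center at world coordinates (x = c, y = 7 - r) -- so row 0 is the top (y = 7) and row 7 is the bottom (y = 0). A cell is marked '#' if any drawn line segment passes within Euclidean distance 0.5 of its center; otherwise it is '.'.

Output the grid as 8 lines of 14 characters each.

Segment 0: (5,5) -> (6,5)
Segment 1: (6,5) -> (12,5)
Segment 2: (12,5) -> (13,5)
Segment 3: (13,5) -> (9,5)

Answer: ..............
..............
.....#########
..............
..............
..............
..............
..............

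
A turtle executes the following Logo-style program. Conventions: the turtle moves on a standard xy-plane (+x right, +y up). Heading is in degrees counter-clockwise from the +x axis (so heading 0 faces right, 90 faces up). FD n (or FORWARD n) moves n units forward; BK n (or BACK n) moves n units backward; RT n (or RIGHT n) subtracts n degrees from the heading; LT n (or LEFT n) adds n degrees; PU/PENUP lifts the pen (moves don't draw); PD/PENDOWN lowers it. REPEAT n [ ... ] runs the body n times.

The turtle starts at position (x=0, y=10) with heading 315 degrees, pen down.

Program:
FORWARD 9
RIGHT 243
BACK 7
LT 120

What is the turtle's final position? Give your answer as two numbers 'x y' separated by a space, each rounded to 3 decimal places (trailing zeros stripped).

Executing turtle program step by step:
Start: pos=(0,10), heading=315, pen down
FD 9: (0,10) -> (6.364,3.636) [heading=315, draw]
RT 243: heading 315 -> 72
BK 7: (6.364,3.636) -> (4.201,-3.021) [heading=72, draw]
LT 120: heading 72 -> 192
Final: pos=(4.201,-3.021), heading=192, 2 segment(s) drawn

Answer: 4.201 -3.021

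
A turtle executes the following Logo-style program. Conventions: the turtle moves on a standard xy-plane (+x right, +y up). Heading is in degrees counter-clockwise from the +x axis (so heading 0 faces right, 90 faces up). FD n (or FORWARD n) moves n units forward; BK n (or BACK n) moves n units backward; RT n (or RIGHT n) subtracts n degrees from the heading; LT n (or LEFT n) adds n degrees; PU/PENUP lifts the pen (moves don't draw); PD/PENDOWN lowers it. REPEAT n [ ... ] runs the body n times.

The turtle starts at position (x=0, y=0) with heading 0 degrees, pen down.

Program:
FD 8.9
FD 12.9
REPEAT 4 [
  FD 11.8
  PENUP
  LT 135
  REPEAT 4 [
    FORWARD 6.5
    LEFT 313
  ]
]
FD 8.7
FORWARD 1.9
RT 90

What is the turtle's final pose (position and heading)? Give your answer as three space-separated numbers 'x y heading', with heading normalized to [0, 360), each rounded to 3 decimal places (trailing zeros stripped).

Executing turtle program step by step:
Start: pos=(0,0), heading=0, pen down
FD 8.9: (0,0) -> (8.9,0) [heading=0, draw]
FD 12.9: (8.9,0) -> (21.8,0) [heading=0, draw]
REPEAT 4 [
  -- iteration 1/4 --
  FD 11.8: (21.8,0) -> (33.6,0) [heading=0, draw]
  PU: pen up
  LT 135: heading 0 -> 135
  REPEAT 4 [
    -- iteration 1/4 --
    FD 6.5: (33.6,0) -> (29.004,4.596) [heading=135, move]
    LT 313: heading 135 -> 88
    -- iteration 2/4 --
    FD 6.5: (29.004,4.596) -> (29.231,11.092) [heading=88, move]
    LT 313: heading 88 -> 41
    -- iteration 3/4 --
    FD 6.5: (29.231,11.092) -> (34.136,15.357) [heading=41, move]
    LT 313: heading 41 -> 354
    -- iteration 4/4 --
    FD 6.5: (34.136,15.357) -> (40.601,14.677) [heading=354, move]
    LT 313: heading 354 -> 307
  ]
  -- iteration 2/4 --
  FD 11.8: (40.601,14.677) -> (47.702,5.253) [heading=307, move]
  PU: pen up
  LT 135: heading 307 -> 82
  REPEAT 4 [
    -- iteration 1/4 --
    FD 6.5: (47.702,5.253) -> (48.607,11.69) [heading=82, move]
    LT 313: heading 82 -> 35
    -- iteration 2/4 --
    FD 6.5: (48.607,11.69) -> (53.931,15.418) [heading=35, move]
    LT 313: heading 35 -> 348
    -- iteration 3/4 --
    FD 6.5: (53.931,15.418) -> (60.289,14.067) [heading=348, move]
    LT 313: heading 348 -> 301
    -- iteration 4/4 --
    FD 6.5: (60.289,14.067) -> (63.637,8.495) [heading=301, move]
    LT 313: heading 301 -> 254
  ]
  -- iteration 3/4 --
  FD 11.8: (63.637,8.495) -> (60.384,-2.848) [heading=254, move]
  PU: pen up
  LT 135: heading 254 -> 29
  REPEAT 4 [
    -- iteration 1/4 --
    FD 6.5: (60.384,-2.848) -> (66.069,0.304) [heading=29, move]
    LT 313: heading 29 -> 342
    -- iteration 2/4 --
    FD 6.5: (66.069,0.304) -> (72.251,-1.705) [heading=342, move]
    LT 313: heading 342 -> 295
    -- iteration 3/4 --
    FD 6.5: (72.251,-1.705) -> (74.998,-7.596) [heading=295, move]
    LT 313: heading 295 -> 248
    -- iteration 4/4 --
    FD 6.5: (74.998,-7.596) -> (72.563,-13.623) [heading=248, move]
    LT 313: heading 248 -> 201
  ]
  -- iteration 4/4 --
  FD 11.8: (72.563,-13.623) -> (61.547,-17.851) [heading=201, move]
  PU: pen up
  LT 135: heading 201 -> 336
  REPEAT 4 [
    -- iteration 1/4 --
    FD 6.5: (61.547,-17.851) -> (67.485,-20.495) [heading=336, move]
    LT 313: heading 336 -> 289
    -- iteration 2/4 --
    FD 6.5: (67.485,-20.495) -> (69.601,-26.641) [heading=289, move]
    LT 313: heading 289 -> 242
    -- iteration 3/4 --
    FD 6.5: (69.601,-26.641) -> (66.55,-32.38) [heading=242, move]
    LT 313: heading 242 -> 195
    -- iteration 4/4 --
    FD 6.5: (66.55,-32.38) -> (60.271,-34.063) [heading=195, move]
    LT 313: heading 195 -> 148
  ]
]
FD 8.7: (60.271,-34.063) -> (52.893,-29.452) [heading=148, move]
FD 1.9: (52.893,-29.452) -> (51.282,-28.445) [heading=148, move]
RT 90: heading 148 -> 58
Final: pos=(51.282,-28.445), heading=58, 3 segment(s) drawn

Answer: 51.282 -28.445 58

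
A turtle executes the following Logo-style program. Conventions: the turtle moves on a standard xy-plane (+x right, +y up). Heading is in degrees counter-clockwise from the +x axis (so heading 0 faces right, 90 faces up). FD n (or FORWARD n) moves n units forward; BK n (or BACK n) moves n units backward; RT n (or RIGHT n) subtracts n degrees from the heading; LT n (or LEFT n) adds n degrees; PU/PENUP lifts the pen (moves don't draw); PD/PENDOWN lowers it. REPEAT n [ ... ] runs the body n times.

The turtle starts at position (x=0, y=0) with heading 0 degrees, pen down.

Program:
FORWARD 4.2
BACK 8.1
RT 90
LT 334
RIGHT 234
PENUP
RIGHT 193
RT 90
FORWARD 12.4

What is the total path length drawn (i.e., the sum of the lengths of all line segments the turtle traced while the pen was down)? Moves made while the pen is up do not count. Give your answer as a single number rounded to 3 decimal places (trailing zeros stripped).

Answer: 12.3

Derivation:
Executing turtle program step by step:
Start: pos=(0,0), heading=0, pen down
FD 4.2: (0,0) -> (4.2,0) [heading=0, draw]
BK 8.1: (4.2,0) -> (-3.9,0) [heading=0, draw]
RT 90: heading 0 -> 270
LT 334: heading 270 -> 244
RT 234: heading 244 -> 10
PU: pen up
RT 193: heading 10 -> 177
RT 90: heading 177 -> 87
FD 12.4: (-3.9,0) -> (-3.251,12.383) [heading=87, move]
Final: pos=(-3.251,12.383), heading=87, 2 segment(s) drawn

Segment lengths:
  seg 1: (0,0) -> (4.2,0), length = 4.2
  seg 2: (4.2,0) -> (-3.9,0), length = 8.1
Total = 12.3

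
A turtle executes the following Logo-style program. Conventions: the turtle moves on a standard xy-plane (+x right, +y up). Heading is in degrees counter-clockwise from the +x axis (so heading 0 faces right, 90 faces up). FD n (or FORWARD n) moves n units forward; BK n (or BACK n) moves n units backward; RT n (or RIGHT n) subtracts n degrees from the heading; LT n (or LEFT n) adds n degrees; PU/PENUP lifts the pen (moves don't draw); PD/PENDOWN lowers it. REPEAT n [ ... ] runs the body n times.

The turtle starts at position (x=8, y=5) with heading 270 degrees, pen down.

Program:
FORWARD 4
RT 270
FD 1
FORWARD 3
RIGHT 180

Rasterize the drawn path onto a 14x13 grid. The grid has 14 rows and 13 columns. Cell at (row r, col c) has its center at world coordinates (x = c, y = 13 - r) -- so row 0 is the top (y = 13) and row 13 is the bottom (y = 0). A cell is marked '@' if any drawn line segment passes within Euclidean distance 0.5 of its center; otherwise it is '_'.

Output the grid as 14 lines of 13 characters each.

Answer: _____________
_____________
_____________
_____________
_____________
_____________
_____________
_____________
________@____
________@____
________@____
________@____
________@@@@@
_____________

Derivation:
Segment 0: (8,5) -> (8,1)
Segment 1: (8,1) -> (9,1)
Segment 2: (9,1) -> (12,1)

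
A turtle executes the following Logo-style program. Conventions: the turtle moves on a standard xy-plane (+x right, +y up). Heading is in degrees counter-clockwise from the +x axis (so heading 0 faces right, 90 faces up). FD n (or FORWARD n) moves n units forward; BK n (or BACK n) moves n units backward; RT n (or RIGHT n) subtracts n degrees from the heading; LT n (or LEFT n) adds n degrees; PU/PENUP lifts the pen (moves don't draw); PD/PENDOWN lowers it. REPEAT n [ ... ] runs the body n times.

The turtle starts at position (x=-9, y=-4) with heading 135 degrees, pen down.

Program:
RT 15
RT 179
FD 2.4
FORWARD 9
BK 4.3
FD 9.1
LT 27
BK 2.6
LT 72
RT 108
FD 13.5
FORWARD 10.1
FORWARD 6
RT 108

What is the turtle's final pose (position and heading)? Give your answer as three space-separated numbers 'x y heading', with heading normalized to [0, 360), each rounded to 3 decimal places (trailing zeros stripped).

Answer: 8.227 -43.953 184

Derivation:
Executing turtle program step by step:
Start: pos=(-9,-4), heading=135, pen down
RT 15: heading 135 -> 120
RT 179: heading 120 -> 301
FD 2.4: (-9,-4) -> (-7.764,-6.057) [heading=301, draw]
FD 9: (-7.764,-6.057) -> (-3.129,-13.772) [heading=301, draw]
BK 4.3: (-3.129,-13.772) -> (-5.343,-10.086) [heading=301, draw]
FD 9.1: (-5.343,-10.086) -> (-0.656,-17.886) [heading=301, draw]
LT 27: heading 301 -> 328
BK 2.6: (-0.656,-17.886) -> (-2.861,-16.508) [heading=328, draw]
LT 72: heading 328 -> 40
RT 108: heading 40 -> 292
FD 13.5: (-2.861,-16.508) -> (2.196,-29.025) [heading=292, draw]
FD 10.1: (2.196,-29.025) -> (5.979,-38.39) [heading=292, draw]
FD 6: (5.979,-38.39) -> (8.227,-43.953) [heading=292, draw]
RT 108: heading 292 -> 184
Final: pos=(8.227,-43.953), heading=184, 8 segment(s) drawn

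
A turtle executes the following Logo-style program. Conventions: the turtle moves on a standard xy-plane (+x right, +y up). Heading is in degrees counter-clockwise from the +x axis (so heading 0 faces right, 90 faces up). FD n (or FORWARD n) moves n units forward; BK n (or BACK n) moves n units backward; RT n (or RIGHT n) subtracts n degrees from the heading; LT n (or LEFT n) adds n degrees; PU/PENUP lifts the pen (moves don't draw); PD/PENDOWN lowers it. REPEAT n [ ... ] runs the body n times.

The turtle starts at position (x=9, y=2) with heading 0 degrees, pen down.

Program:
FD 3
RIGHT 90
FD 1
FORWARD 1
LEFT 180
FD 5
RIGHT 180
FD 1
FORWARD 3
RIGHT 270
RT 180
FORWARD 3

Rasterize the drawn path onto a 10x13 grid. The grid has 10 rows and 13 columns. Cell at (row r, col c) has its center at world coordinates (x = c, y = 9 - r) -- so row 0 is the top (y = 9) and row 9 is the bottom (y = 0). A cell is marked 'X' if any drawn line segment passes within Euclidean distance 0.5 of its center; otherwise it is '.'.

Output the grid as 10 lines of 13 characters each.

Segment 0: (9,2) -> (12,2)
Segment 1: (12,2) -> (12,1)
Segment 2: (12,1) -> (12,0)
Segment 3: (12,0) -> (12,5)
Segment 4: (12,5) -> (12,4)
Segment 5: (12,4) -> (12,1)
Segment 6: (12,1) -> (9,1)

Answer: .............
.............
.............
.............
............X
............X
............X
.........XXXX
.........XXXX
............X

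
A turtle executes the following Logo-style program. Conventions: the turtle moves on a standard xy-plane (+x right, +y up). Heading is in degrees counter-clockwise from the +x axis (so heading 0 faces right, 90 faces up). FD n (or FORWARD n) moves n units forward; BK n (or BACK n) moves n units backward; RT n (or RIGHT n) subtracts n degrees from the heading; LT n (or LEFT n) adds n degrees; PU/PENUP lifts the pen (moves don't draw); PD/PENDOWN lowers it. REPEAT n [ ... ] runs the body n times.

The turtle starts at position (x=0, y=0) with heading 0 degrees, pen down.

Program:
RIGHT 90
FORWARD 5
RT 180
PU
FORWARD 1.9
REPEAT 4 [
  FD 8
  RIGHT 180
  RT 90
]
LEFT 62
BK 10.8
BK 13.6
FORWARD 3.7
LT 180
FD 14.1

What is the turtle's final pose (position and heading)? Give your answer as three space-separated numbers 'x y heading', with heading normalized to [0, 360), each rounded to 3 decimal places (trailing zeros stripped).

Answer: 30.727 -19.438 332

Derivation:
Executing turtle program step by step:
Start: pos=(0,0), heading=0, pen down
RT 90: heading 0 -> 270
FD 5: (0,0) -> (0,-5) [heading=270, draw]
RT 180: heading 270 -> 90
PU: pen up
FD 1.9: (0,-5) -> (0,-3.1) [heading=90, move]
REPEAT 4 [
  -- iteration 1/4 --
  FD 8: (0,-3.1) -> (0,4.9) [heading=90, move]
  RT 180: heading 90 -> 270
  RT 90: heading 270 -> 180
  -- iteration 2/4 --
  FD 8: (0,4.9) -> (-8,4.9) [heading=180, move]
  RT 180: heading 180 -> 0
  RT 90: heading 0 -> 270
  -- iteration 3/4 --
  FD 8: (-8,4.9) -> (-8,-3.1) [heading=270, move]
  RT 180: heading 270 -> 90
  RT 90: heading 90 -> 0
  -- iteration 4/4 --
  FD 8: (-8,-3.1) -> (0,-3.1) [heading=0, move]
  RT 180: heading 0 -> 180
  RT 90: heading 180 -> 90
]
LT 62: heading 90 -> 152
BK 10.8: (0,-3.1) -> (9.536,-8.17) [heading=152, move]
BK 13.6: (9.536,-8.17) -> (21.544,-14.555) [heading=152, move]
FD 3.7: (21.544,-14.555) -> (18.277,-12.818) [heading=152, move]
LT 180: heading 152 -> 332
FD 14.1: (18.277,-12.818) -> (30.727,-19.438) [heading=332, move]
Final: pos=(30.727,-19.438), heading=332, 1 segment(s) drawn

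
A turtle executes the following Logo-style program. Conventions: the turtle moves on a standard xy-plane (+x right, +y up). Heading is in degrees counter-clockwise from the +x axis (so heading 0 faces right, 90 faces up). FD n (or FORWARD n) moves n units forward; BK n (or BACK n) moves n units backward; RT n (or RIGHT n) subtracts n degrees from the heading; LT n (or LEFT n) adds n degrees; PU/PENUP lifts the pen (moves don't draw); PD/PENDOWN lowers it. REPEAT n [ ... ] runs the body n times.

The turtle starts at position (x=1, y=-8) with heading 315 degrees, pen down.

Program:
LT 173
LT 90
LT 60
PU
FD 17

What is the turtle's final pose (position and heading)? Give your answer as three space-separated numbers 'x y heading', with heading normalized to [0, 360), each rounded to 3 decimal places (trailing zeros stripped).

Executing turtle program step by step:
Start: pos=(1,-8), heading=315, pen down
LT 173: heading 315 -> 128
LT 90: heading 128 -> 218
LT 60: heading 218 -> 278
PU: pen up
FD 17: (1,-8) -> (3.366,-24.835) [heading=278, move]
Final: pos=(3.366,-24.835), heading=278, 0 segment(s) drawn

Answer: 3.366 -24.835 278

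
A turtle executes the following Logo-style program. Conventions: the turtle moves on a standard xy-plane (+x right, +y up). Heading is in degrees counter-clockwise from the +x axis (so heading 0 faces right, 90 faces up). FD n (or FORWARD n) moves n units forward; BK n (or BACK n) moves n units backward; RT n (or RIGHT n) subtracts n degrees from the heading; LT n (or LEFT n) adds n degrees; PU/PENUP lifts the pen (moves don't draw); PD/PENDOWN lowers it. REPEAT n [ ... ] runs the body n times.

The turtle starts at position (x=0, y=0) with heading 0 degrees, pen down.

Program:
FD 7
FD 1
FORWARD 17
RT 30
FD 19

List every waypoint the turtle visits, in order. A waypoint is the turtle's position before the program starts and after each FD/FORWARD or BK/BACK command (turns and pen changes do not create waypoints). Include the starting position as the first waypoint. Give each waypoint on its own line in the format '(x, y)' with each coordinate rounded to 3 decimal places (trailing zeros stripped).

Answer: (0, 0)
(7, 0)
(8, 0)
(25, 0)
(41.454, -9.5)

Derivation:
Executing turtle program step by step:
Start: pos=(0,0), heading=0, pen down
FD 7: (0,0) -> (7,0) [heading=0, draw]
FD 1: (7,0) -> (8,0) [heading=0, draw]
FD 17: (8,0) -> (25,0) [heading=0, draw]
RT 30: heading 0 -> 330
FD 19: (25,0) -> (41.454,-9.5) [heading=330, draw]
Final: pos=(41.454,-9.5), heading=330, 4 segment(s) drawn
Waypoints (5 total):
(0, 0)
(7, 0)
(8, 0)
(25, 0)
(41.454, -9.5)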